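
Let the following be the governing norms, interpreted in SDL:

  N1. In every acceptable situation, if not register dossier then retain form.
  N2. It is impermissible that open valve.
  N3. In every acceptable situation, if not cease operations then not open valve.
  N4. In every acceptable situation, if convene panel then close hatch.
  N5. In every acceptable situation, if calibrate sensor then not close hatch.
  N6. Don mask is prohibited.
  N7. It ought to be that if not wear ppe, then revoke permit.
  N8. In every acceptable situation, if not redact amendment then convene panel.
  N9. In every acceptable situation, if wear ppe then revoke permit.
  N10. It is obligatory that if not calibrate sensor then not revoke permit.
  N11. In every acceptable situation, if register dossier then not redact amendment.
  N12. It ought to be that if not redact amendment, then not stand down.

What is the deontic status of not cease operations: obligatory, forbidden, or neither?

Premise 3 is O(¬cease_operations → ¬open_valve); even if O(¬open_valve) held, inferring O(¬cease_operations) would be affirming the consequent — invalid.
No premise or chain of K-axiom applications forces O(¬cease_operations), and none forces O(cease_operations). So ¬cease_operations is neither obligatory nor forbidden under these norms.

Neither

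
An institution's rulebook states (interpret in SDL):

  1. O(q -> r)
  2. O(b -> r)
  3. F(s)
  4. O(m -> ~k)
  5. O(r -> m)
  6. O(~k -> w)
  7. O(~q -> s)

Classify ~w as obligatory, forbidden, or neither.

Forbidden

F(s) at premise 3 means O(~s).
The contrapositive of premise 7 (O(~q -> s)) is O(~s -> q), and O(~s) is already established, so O(q).
Applying K to premise 1 (O(q -> r)) and O(q) yields O(r).
Premise 5 is O(r -> m); since O(r), deontic closure gives O(m).
With premise 4, O(m -> ~k), the K-axiom yields O(~k).
Applying K to premise 6 (O(~k -> w)) and O(~k) yields O(w).
Premise 2 does not contribute to this derivation.
Thus O(w), which is F(~w): ~w is forbidden.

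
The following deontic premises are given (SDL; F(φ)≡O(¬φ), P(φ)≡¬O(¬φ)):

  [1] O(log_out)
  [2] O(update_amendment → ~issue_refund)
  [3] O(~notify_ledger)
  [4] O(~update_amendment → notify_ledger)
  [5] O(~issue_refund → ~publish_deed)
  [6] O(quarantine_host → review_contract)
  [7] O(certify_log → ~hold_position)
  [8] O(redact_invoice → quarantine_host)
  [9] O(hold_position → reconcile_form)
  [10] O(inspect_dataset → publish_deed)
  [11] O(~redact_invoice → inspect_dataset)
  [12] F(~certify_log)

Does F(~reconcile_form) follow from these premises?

Premise 9 is O(hold_position → reconcile_form), but O(hold_position) is not derivable from the premises, so it does not yield O(reconcile_form).
No other premise forces O(reconcile_form). An ideal world satisfying every premise can still have ~reconcile_form true, so F(~reconcile_form) is not derivable.

No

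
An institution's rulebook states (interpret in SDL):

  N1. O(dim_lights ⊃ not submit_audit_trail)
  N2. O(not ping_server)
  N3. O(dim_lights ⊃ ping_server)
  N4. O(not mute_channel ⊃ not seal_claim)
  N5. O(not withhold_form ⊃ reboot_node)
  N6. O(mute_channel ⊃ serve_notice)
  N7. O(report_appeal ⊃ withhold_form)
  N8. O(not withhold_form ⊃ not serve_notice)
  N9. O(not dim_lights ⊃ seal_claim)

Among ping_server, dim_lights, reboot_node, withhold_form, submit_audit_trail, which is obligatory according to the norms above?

withhold_form

From premise 2 we have O(not ping_server).
Premise 3 is O(dim_lights ⊃ ping_server); contrapositively O(not ping_server ⊃ not dim_lights). Since O(not ping_server) holds, K gives O(not dim_lights).
With premise 9, O(not dim_lights ⊃ seal_claim), the K-axiom yields O(seal_claim).
Premise 4, O(not mute_channel ⊃ not seal_claim), contraposes to O(seal_claim ⊃ mute_channel); with O(seal_claim) we get O(mute_channel).
Premise 6 is O(mute_channel ⊃ serve_notice); since O(mute_channel), deontic closure gives O(serve_notice).
The contrapositive of premise 8 (O(not withhold_form ⊃ not serve_notice)) is O(serve_notice ⊃ withhold_form), and O(serve_notice) is already established, so O(withhold_form).
So O(withhold_form) holds — withhold_form is obligatory. None of the other listed options is made obligatory by any chain of premises.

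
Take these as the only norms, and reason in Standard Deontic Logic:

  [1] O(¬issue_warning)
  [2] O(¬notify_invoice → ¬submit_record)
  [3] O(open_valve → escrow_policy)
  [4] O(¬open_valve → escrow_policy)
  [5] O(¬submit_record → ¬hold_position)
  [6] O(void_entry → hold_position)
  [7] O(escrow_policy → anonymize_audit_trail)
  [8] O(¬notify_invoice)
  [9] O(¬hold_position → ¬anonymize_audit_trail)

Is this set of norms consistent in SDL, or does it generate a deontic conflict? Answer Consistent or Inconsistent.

Inconsistent

Premises 4 and 3 are O(¬open_valve → escrow_policy) and O(open_valve → escrow_policy); every ideal world satisfies ¬open_valve or open_valve, so in either case escrow_policy holds — hence O(escrow_policy).
With premise 7, O(escrow_policy → anonymize_audit_trail), the K-axiom yields O(anonymize_audit_trail).
Premise 9 is O(¬hold_position → ¬anonymize_audit_trail); contrapositively O(anonymize_audit_trail → hold_position). Since O(anonymize_audit_trail) holds, K gives O(hold_position).
Premise 5, O(¬submit_record → ¬hold_position), contraposes to O(hold_position → submit_record); with O(hold_position) we get O(submit_record).
The contrapositive of premise 2 (O(¬notify_invoice → ¬submit_record)) is O(submit_record → notify_invoice), and O(submit_record) is already established, so O(notify_invoice).
However, premise 8 gives O(¬notify_invoice).
We now have both O(notify_invoice) and O(¬notify_invoice) — notify_invoice is simultaneously obligatory and forbidden, violating the D-axiom.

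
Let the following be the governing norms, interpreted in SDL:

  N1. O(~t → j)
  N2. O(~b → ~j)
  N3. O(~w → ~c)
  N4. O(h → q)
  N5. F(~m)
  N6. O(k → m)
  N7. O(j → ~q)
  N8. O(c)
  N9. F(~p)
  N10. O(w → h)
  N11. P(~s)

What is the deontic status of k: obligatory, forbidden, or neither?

Premise 6 is O(k → m); even if O(m) held, inferring O(k) would be affirming the consequent — invalid.
No premise or chain of K-axiom applications forces O(k), and none forces O(~k). So k is neither obligatory nor forbidden under these norms.

Neither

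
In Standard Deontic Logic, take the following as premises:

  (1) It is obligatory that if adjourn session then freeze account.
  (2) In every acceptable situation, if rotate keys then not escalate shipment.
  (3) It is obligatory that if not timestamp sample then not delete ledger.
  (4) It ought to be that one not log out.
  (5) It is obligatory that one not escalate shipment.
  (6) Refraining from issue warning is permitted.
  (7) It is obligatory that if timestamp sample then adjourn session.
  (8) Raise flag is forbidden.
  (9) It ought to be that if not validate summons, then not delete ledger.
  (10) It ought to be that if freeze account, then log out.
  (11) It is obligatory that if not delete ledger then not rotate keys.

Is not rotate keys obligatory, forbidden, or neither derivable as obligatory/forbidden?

From premise 4 we have O(¬log_out).
Premise 10 is O(freeze_account → log_out); contrapositively O(¬log_out → ¬freeze_account). Since O(¬log_out) holds, K gives O(¬freeze_account).
The contrapositive of premise 1 (O(adjourn_session → freeze_account)) is O(¬freeze_account → ¬adjourn_session), and O(¬freeze_account) is already established, so O(¬adjourn_session).
Premise 7 is O(timestamp_sample → adjourn_session); contrapositively O(¬adjourn_session → ¬timestamp_sample). Since O(¬adjourn_session) holds, K gives O(¬timestamp_sample).
Premise 3 is O(¬timestamp_sample → ¬delete_ledger); since O(¬timestamp_sample), deontic closure gives O(¬delete_ledger).
With premise 11, O(¬delete_ledger → ¬rotate_keys), the K-axiom yields O(¬rotate_keys).
Premises 2, 5, 6, 8, 9 do not contribute to this derivation.
Hence ¬rotate_keys is obligatory.

Obligatory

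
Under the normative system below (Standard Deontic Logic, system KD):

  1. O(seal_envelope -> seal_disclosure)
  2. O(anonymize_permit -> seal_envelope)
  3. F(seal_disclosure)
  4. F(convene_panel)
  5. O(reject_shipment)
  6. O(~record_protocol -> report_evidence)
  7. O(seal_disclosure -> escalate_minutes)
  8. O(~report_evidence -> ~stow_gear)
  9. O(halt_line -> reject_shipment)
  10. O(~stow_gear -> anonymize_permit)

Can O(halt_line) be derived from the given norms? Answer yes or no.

Premise 9 is O(halt_line -> reject_shipment); even if O(reject_shipment) held, inferring O(halt_line) would be affirming the consequent — invalid.
No other premise forces O(halt_line). An ideal world satisfying every premise can still have halt_line false, so O(halt_line) is not derivable.

No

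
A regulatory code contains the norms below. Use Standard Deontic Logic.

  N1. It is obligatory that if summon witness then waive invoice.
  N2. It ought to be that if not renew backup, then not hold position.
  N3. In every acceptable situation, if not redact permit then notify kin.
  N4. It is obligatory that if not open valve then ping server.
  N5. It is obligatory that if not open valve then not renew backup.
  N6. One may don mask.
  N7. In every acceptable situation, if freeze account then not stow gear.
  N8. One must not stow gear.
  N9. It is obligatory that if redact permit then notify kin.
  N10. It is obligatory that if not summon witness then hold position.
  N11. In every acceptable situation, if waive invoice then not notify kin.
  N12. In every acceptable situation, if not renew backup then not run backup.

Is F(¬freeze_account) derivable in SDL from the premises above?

Premise 7 is O(freeze_account → ¬stow_gear); even if O(¬stow_gear) held, inferring O(freeze_account) would be affirming the consequent — invalid.
No other premise forces O(freeze_account). An ideal world satisfying every premise can still have ¬freeze_account true, so F(¬freeze_account) is not derivable.

No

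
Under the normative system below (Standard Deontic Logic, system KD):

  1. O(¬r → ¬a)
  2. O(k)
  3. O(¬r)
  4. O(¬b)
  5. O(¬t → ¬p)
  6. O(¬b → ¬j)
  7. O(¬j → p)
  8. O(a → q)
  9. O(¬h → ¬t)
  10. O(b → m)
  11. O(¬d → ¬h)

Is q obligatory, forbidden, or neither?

Premise 8 is O(a → q), but O(a) is not derivable from the premises, so it does not yield O(q).
No premise or chain of K-axiom applications forces O(q), and none forces O(¬q). So q is neither obligatory nor forbidden under these norms.

Neither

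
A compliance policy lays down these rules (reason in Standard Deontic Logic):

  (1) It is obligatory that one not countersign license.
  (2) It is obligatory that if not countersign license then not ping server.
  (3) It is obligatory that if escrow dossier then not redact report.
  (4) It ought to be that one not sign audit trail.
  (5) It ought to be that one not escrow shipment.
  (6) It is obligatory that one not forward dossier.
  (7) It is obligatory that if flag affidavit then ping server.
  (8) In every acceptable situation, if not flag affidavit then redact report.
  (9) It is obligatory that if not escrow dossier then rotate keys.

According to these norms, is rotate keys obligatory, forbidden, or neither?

Obligatory

Premise 1 gives O(¬countersign_license).
Premise 2 is O(¬countersign_license → ¬ping_server); since O(¬countersign_license), deontic closure gives O(¬ping_server).
Premise 7 is O(flag_affidavit → ping_server); contrapositively O(¬ping_server → ¬flag_affidavit). Since O(¬ping_server) holds, K gives O(¬flag_affidavit).
With premise 8, O(¬flag_affidavit → redact_report), the K-axiom yields O(redact_report).
The contrapositive of premise 3 (O(escrow_dossier → ¬redact_report)) is O(redact_report → ¬escrow_dossier), and O(redact_report) is already established, so O(¬escrow_dossier).
With premise 9, O(¬escrow_dossier → rotate_keys), the K-axiom yields O(rotate_keys).
Premises 4, 5, 6 do not contribute to this derivation.
Hence rotate_keys is obligatory.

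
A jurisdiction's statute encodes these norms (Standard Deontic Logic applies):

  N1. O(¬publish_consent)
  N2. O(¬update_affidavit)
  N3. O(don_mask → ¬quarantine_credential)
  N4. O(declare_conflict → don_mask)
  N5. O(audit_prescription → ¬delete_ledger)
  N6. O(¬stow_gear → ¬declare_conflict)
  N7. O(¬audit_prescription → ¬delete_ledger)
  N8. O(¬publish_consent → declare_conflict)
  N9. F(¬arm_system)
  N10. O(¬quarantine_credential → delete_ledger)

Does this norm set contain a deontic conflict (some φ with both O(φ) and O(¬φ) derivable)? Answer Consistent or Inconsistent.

Inconsistent

Premises 7 and 5 cover both cases: O(¬audit_prescription → ¬delete_ledger) and O(audit_prescription → ¬delete_ledger). Since ¬audit_prescription ∨ audit_prescription is a tautology, O(¬delete_ledger) follows.
Premise 10, O(¬quarantine_credential → delete_ledger), contraposes to O(¬delete_ledger → quarantine_credential); with O(¬delete_ledger) we get O(quarantine_credential).
The contrapositive of premise 3 (O(don_mask → ¬quarantine_credential)) is O(quarantine_credential → ¬don_mask), and O(quarantine_credential) is already established, so O(¬don_mask).
Premise 4 is O(declare_conflict → don_mask); contrapositively O(¬don_mask → ¬declare_conflict). Since O(¬don_mask) holds, K gives O(¬declare_conflict).
Premise 8, O(¬publish_consent → declare_conflict), contraposes to O(¬declare_conflict → publish_consent); with O(¬declare_conflict) we get O(publish_consent).
However, premise 1 gives O(¬publish_consent).
We now have both O(publish_consent) and O(¬publish_consent) — publish_consent is simultaneously obligatory and forbidden, violating the D-axiom.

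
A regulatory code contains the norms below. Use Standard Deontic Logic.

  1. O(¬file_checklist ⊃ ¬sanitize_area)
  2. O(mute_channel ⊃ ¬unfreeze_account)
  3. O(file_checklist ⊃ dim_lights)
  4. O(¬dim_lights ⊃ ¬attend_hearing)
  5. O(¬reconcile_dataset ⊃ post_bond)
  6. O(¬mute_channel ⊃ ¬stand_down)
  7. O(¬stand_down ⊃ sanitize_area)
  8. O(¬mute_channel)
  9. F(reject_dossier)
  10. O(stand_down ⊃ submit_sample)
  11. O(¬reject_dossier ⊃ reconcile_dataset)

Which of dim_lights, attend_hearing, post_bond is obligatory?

dim_lights

From premise 8 we have O(¬mute_channel).
With premise 6, O(¬mute_channel ⊃ ¬stand_down), the K-axiom yields O(¬stand_down).
From O(¬stand_down) and premise 7, O(¬stand_down ⊃ sanitize_area), we obtain O(sanitize_area).
The contrapositive of premise 1 (O(¬file_checklist ⊃ ¬sanitize_area)) is O(sanitize_area ⊃ file_checklist), and O(sanitize_area) is already established, so O(file_checklist).
Applying K to premise 3 (O(file_checklist ⊃ dim_lights)) and O(file_checklist) yields O(dim_lights).
So O(dim_lights) holds — dim_lights is obligatory. None of the other listed options is made obligatory by any chain of premises.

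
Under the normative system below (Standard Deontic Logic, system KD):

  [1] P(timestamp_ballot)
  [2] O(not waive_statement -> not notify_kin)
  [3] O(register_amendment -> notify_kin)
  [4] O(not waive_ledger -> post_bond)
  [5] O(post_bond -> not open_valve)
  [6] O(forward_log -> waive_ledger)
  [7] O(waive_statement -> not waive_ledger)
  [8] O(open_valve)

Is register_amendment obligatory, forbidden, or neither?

Premise 8 gives O(open_valve).
Premise 5, O(post_bond -> not open_valve), contraposes to O(open_valve -> not post_bond); with O(open_valve) we get O(not post_bond).
The contrapositive of premise 4 (O(not waive_ledger -> post_bond)) is O(not post_bond -> waive_ledger), and O(not post_bond) is already established, so O(waive_ledger).
Premise 7 is O(waive_statement -> not waive_ledger); contrapositively O(waive_ledger -> not waive_statement). Since O(waive_ledger) holds, K gives O(not waive_statement).
Applying K to premise 2 (O(not waive_statement -> not notify_kin)) and O(not waive_statement) yields O(not notify_kin).
The contrapositive of premise 3 (O(register_amendment -> notify_kin)) is O(not notify_kin -> not register_amendment), and O(not notify_kin) is already established, so O(not register_amendment).
Premises 1, 6 do not contribute to this derivation.
Thus O(not register_amendment), which is F(register_amendment): register_amendment is forbidden.

Forbidden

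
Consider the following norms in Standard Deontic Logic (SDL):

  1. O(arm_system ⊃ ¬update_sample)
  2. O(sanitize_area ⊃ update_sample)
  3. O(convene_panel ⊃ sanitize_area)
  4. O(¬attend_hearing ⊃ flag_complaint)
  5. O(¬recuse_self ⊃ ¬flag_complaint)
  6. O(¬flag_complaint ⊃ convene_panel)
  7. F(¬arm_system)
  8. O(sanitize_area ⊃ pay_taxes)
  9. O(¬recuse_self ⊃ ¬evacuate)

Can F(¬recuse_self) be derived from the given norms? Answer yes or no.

Premise 7 is F(¬arm_system), i.e. O(arm_system).
Applying K to premise 1 (O(arm_system ⊃ ¬update_sample)) and O(arm_system) yields O(¬update_sample).
The contrapositive of premise 2 (O(sanitize_area ⊃ update_sample)) is O(¬update_sample ⊃ ¬sanitize_area), and O(¬update_sample) is already established, so O(¬sanitize_area).
Premise 3, O(convene_panel ⊃ sanitize_area), contraposes to O(¬sanitize_area ⊃ ¬convene_panel); with O(¬sanitize_area) we get O(¬convene_panel).
Premise 6, O(¬flag_complaint ⊃ convene_panel), contraposes to O(¬convene_panel ⊃ flag_complaint); with O(¬convene_panel) we get O(flag_complaint).
The contrapositive of premise 5 (O(¬recuse_self ⊃ ¬flag_complaint)) is O(flag_complaint ⊃ recuse_self), and O(flag_complaint) is already established, so O(recuse_self).
Premises 4, 8, 9 do not contribute to this derivation.
So O(recuse_self) holds, i.e. F(¬recuse_self). The claim follows.

Yes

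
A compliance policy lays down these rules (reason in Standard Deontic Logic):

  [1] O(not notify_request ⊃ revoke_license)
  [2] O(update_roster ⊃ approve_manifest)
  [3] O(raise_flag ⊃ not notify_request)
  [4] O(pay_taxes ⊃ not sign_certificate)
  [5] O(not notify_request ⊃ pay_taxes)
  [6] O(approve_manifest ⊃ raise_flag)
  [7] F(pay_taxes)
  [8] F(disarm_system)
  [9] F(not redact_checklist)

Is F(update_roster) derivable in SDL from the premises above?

F(pay_taxes) at premise 7 means O(not pay_taxes).
Premise 5, O(not notify_request ⊃ pay_taxes), contraposes to O(not pay_taxes ⊃ notify_request); with O(not pay_taxes) we get O(notify_request).
Premise 3 is O(raise_flag ⊃ not notify_request); contrapositively O(notify_request ⊃ not raise_flag). Since O(notify_request) holds, K gives O(not raise_flag).
Premise 6, O(approve_manifest ⊃ raise_flag), contraposes to O(not raise_flag ⊃ not approve_manifest); with O(not raise_flag) we get O(not approve_manifest).
The contrapositive of premise 2 (O(update_roster ⊃ approve_manifest)) is O(not approve_manifest ⊃ not update_roster), and O(not approve_manifest) is already established, so O(not update_roster).
Premises 1, 4, 8, 9 do not contribute to this derivation.
So O(not update_roster) holds, i.e. F(update_roster). The claim follows.

Yes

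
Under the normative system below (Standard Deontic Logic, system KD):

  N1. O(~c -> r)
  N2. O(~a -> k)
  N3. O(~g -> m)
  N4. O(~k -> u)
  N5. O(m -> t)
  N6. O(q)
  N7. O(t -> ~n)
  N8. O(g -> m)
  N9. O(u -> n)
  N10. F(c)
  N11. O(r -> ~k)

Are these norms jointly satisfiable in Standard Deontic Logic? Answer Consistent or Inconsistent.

Premises 8 and 3 cover both cases: O(g -> m) and O(~g -> m). Since g ∨ ~g is a tautology, O(m) follows.
Premise 5 is O(m -> t); since O(m), deontic closure gives O(t).
Applying K to premise 7 (O(t -> ~n)) and O(t) yields O(~n).
Premise 9, O(u -> n), contraposes to O(~n -> ~u); with O(~n) we get O(~u).
Premise 4, O(~k -> u), contraposes to O(~u -> k); with O(~u) we get O(k).
Premise 11 is O(r -> ~k); contrapositively O(k -> ~r). Since O(k) holds, K gives O(~r).
Premise 1 is O(~c -> r); contrapositively O(~r -> c). Since O(~r) holds, K gives O(c).
Yet premise 10 is F(c), i.e. O(~c).
We now have both O(c) and O(~c) — c is simultaneously obligatory and forbidden, violating the D-axiom.

Inconsistent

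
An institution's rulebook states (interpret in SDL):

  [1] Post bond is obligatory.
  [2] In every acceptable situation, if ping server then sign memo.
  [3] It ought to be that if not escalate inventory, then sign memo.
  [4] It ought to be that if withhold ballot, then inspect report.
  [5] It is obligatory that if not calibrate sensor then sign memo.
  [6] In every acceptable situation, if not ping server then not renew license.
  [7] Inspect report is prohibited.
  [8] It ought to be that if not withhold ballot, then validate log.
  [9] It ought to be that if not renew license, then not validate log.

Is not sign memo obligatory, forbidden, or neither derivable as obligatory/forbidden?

Forbidden

Premise 7 is F(inspect_report), i.e. O(¬inspect_report).
The contrapositive of premise 4 (O(withhold_ballot → inspect_report)) is O(¬inspect_report → ¬withhold_ballot), and O(¬inspect_report) is already established, so O(¬withhold_ballot).
From O(¬withhold_ballot) and premise 8, O(¬withhold_ballot → validate_log), we obtain O(validate_log).
Premise 9 is O(¬renew_license → ¬validate_log); contrapositively O(validate_log → renew_license). Since O(validate_log) holds, K gives O(renew_license).
Premise 6 is O(¬ping_server → ¬renew_license); contrapositively O(renew_license → ping_server). Since O(renew_license) holds, K gives O(ping_server).
From O(ping_server) and premise 2, O(ping_server → sign_memo), we obtain O(sign_memo).
Premises 1, 3, 5 do not contribute to this derivation.
Thus O(sign_memo), which is F(¬sign_memo): ¬sign_memo is forbidden.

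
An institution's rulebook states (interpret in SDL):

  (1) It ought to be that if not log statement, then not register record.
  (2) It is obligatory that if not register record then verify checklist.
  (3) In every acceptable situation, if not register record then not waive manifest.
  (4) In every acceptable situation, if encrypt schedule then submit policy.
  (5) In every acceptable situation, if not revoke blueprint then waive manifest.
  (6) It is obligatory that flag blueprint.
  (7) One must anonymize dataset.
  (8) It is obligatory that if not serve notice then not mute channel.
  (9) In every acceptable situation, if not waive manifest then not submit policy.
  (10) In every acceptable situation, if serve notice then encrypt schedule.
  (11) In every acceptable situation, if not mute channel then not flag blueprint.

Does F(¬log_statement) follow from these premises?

From premise 6 we have O(flag_blueprint).
Premise 11 is O(¬mute_channel → ¬flag_blueprint); contrapositively O(flag_blueprint → mute_channel). Since O(flag_blueprint) holds, K gives O(mute_channel).
The contrapositive of premise 8 (O(¬serve_notice → ¬mute_channel)) is O(mute_channel → serve_notice), and O(mute_channel) is already established, so O(serve_notice).
Premise 10 is O(serve_notice → encrypt_schedule); since O(serve_notice), deontic closure gives O(encrypt_schedule).
Premise 4 is O(encrypt_schedule → submit_policy); since O(encrypt_schedule), deontic closure gives O(submit_policy).
The contrapositive of premise 9 (O(¬waive_manifest → ¬submit_policy)) is O(submit_policy → waive_manifest), and O(submit_policy) is already established, so O(waive_manifest).
Premise 3, O(¬register_record → ¬waive_manifest), contraposes to O(waive_manifest → register_record); with O(waive_manifest) we get O(register_record).
Premise 1, O(¬log_statement → ¬register_record), contraposes to O(register_record → log_statement); with O(register_record) we get O(log_statement).
Premises 2, 5, 7 do not contribute to this derivation.
So O(log_statement) holds, i.e. F(¬log_statement). The claim follows.

Yes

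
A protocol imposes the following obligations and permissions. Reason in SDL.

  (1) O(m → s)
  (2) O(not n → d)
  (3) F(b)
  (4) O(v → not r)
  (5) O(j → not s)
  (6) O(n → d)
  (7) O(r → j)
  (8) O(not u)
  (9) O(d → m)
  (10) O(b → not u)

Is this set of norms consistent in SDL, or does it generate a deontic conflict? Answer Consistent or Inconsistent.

Consistent

Premise 10 is O(b → not u); even if O(not u) held, inferring O(b) would be affirming the consequent — invalid.
So O(b) is not derivable, and the apparent clash with O(not b) does not arise.
A world satisfying every obligation exists (e.g. b=false, d=true, j=false, m=true, n=false, r=false, s=true, u=false, v=false); no atom is both obligatory and forbidden, so the set is consistent.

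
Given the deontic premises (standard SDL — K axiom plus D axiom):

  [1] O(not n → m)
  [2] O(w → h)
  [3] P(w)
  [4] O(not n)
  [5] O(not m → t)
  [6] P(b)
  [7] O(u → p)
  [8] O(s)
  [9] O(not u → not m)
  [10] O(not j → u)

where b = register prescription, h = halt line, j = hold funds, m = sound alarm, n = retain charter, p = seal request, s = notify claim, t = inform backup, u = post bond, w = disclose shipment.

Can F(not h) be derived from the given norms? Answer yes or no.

Premise 2 is O(w → h), but O(w) is not derivable from the premises (the permission P(w) asserts only not O(not w), not O(w)), so it does not yield O(h).
No other premise forces O(h). An ideal world satisfying every premise can still have not h true, so F(not h) is not derivable.

No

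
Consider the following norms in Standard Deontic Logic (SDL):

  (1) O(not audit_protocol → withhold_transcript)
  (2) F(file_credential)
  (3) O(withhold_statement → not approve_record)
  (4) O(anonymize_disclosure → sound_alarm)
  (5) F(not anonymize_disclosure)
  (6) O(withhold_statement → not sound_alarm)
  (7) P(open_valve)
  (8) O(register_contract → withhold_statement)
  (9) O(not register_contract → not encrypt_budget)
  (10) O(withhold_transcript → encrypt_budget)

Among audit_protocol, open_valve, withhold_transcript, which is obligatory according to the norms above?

Premise 5, F(not anonymize_disclosure), is equivalent to O(anonymize_disclosure).
With premise 4, O(anonymize_disclosure → sound_alarm), the K-axiom yields O(sound_alarm).
Premise 6, O(withhold_statement → not sound_alarm), contraposes to O(sound_alarm → not withhold_statement); with O(sound_alarm) we get O(not withhold_statement).
Premise 8, O(register_contract → withhold_statement), contraposes to O(not withhold_statement → not register_contract); with O(not withhold_statement) we get O(not register_contract).
Applying K to premise 9 (O(not register_contract → not encrypt_budget)) and O(not register_contract) yields O(not encrypt_budget).
Premise 10, O(withhold_transcript → encrypt_budget), contraposes to O(not encrypt_budget → not withhold_transcript); with O(not encrypt_budget) we get O(not withhold_transcript).
Premise 1, O(not audit_protocol → withhold_transcript), contraposes to O(not withhold_transcript → audit_protocol); with O(not withhold_transcript) we get O(audit_protocol).
So O(audit_protocol) holds — audit_protocol is obligatory. None of the other listed options is made obligatory by any chain of premises.

audit_protocol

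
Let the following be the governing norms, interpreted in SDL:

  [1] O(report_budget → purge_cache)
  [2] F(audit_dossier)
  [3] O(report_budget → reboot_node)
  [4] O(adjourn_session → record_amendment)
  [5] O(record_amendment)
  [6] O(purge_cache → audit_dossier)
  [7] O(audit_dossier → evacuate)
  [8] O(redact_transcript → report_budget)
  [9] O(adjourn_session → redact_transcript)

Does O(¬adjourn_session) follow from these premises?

Yes

Premise 2, F(audit_dossier), is equivalent to O(¬audit_dossier).
Premise 6 is O(purge_cache → audit_dossier); contrapositively O(¬audit_dossier → ¬purge_cache). Since O(¬audit_dossier) holds, K gives O(¬purge_cache).
Premise 1, O(report_budget → purge_cache), contraposes to O(¬purge_cache → ¬report_budget); with O(¬purge_cache) we get O(¬report_budget).
Premise 8, O(redact_transcript → report_budget), contraposes to O(¬report_budget → ¬redact_transcript); with O(¬report_budget) we get O(¬redact_transcript).
Premise 9, O(adjourn_session → redact_transcript), contraposes to O(¬redact_transcript → ¬adjourn_session); with O(¬redact_transcript) we get O(¬adjourn_session).
Premises 3, 4, 5, 7 do not contribute to this derivation.
So O(¬adjourn_session) follows.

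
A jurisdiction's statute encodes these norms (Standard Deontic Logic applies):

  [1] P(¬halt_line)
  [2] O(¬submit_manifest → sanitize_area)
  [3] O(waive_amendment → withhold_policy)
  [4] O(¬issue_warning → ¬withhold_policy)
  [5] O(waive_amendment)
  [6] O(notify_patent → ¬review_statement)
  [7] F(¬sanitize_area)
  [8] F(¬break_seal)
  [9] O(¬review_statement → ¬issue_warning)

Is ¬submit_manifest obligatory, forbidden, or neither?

Premise 2 is O(¬submit_manifest → sanitize_area); even if O(sanitize_area) held, inferring O(¬submit_manifest) would be affirming the consequent — invalid.
No premise or chain of K-axiom applications forces O(¬submit_manifest), and none forces O(submit_manifest). So ¬submit_manifest is neither obligatory nor forbidden under these norms.

Neither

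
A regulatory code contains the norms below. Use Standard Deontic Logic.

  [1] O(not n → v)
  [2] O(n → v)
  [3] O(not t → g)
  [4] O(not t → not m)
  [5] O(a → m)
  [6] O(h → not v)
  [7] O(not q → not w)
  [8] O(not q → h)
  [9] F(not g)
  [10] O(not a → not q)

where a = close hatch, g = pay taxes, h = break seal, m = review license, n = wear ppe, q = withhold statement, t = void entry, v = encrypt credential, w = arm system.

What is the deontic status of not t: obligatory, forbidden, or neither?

By case analysis on not n: premise 1 gives O(not n → v) and premise 2 gives O(n → v), so O(v) either way.
The contrapositive of premise 6 (O(h → not v)) is O(v → not h), and O(v) is already established, so O(not h).
Premise 8 is O(not q → h); contrapositively O(not h → q). Since O(not h) holds, K gives O(q).
Premise 10, O(not a → not q), contraposes to O(q → a); with O(q) we get O(a).
From O(a) and premise 5, O(a → m), we obtain O(m).
Premise 4, O(not t → not m), contraposes to O(m → t); with O(m) we get O(t).
Premises 3, 7, 9 do not contribute to this derivation.
Thus O(t), which is F(not t): not t is forbidden.

Forbidden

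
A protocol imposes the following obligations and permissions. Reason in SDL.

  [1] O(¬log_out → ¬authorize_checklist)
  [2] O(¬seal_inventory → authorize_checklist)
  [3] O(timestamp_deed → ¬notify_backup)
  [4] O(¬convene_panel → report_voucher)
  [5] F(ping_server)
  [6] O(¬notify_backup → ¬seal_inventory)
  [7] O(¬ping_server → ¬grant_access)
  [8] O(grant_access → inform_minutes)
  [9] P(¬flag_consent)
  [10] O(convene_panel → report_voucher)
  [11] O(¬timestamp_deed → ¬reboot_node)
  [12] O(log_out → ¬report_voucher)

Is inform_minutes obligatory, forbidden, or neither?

Neither

Premise 8 is O(grant_access → inform_minutes), but O(grant_access) is not derivable from the premises, so it does not yield O(inform_minutes).
No premise or chain of K-axiom applications forces O(inform_minutes), and none forces O(¬inform_minutes). So inform_minutes is neither obligatory nor forbidden under these norms.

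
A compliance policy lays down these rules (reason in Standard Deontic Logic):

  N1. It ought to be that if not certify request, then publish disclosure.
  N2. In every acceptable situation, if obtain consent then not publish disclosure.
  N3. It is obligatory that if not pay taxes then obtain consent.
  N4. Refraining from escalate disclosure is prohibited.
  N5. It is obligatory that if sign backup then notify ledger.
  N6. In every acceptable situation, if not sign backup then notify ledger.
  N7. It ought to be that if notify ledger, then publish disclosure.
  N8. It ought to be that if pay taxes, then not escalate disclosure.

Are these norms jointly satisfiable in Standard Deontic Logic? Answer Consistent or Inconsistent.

Premises 6 and 5 cover both cases: O(¬sign_backup → notify_ledger) and O(sign_backup → notify_ledger). Since ¬sign_backup ∨ sign_backup is a tautology, O(notify_ledger) follows.
Applying K to premise 7 (O(notify_ledger → publish_disclosure)) and O(notify_ledger) yields O(publish_disclosure).
Premise 2 is O(obtain_consent → ¬publish_disclosure); contrapositively O(publish_disclosure → ¬obtain_consent). Since O(publish_disclosure) holds, K gives O(¬obtain_consent).
Premise 3, O(¬pay_taxes → obtain_consent), contraposes to O(¬obtain_consent → pay_taxes); with O(¬obtain_consent) we get O(pay_taxes).
With premise 8, O(pay_taxes → ¬escalate_disclosure), the K-axiom yields O(¬escalate_disclosure).
But premise 4, F(¬escalate_disclosure), means O(escalate_disclosure).
We now have both O(¬escalate_disclosure) and O(escalate_disclosure) — escalate_disclosure is simultaneously obligatory and forbidden, violating the D-axiom.

Inconsistent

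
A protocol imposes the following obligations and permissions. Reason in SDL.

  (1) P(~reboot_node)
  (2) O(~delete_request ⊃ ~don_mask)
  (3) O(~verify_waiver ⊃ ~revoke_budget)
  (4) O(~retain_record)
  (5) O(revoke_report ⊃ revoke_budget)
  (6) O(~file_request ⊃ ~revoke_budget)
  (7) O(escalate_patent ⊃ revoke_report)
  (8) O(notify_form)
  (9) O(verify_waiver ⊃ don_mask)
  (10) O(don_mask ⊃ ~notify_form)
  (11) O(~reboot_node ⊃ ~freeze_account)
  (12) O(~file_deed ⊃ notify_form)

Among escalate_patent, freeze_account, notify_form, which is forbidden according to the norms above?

escalate_patent

Premise 8 states O(notify_form) outright.
The contrapositive of premise 10 (O(don_mask ⊃ ~notify_form)) is O(notify_form ⊃ ~don_mask), and O(notify_form) is already established, so O(~don_mask).
Premise 9, O(verify_waiver ⊃ don_mask), contraposes to O(~don_mask ⊃ ~verify_waiver); with O(~don_mask) we get O(~verify_waiver).
With premise 3, O(~verify_waiver ⊃ ~revoke_budget), the K-axiom yields O(~revoke_budget).
The contrapositive of premise 5 (O(revoke_report ⊃ revoke_budget)) is O(~revoke_budget ⊃ ~revoke_report), and O(~revoke_budget) is already established, so O(~revoke_report).
The contrapositive of premise 7 (O(escalate_patent ⊃ revoke_report)) is O(~revoke_report ⊃ ~escalate_patent), and O(~revoke_report) is already established, so O(~escalate_patent).
So O(~escalate_patent) holds, i.e. escalate_patent is forbidden. None of the other listed options is forbidden under the premises.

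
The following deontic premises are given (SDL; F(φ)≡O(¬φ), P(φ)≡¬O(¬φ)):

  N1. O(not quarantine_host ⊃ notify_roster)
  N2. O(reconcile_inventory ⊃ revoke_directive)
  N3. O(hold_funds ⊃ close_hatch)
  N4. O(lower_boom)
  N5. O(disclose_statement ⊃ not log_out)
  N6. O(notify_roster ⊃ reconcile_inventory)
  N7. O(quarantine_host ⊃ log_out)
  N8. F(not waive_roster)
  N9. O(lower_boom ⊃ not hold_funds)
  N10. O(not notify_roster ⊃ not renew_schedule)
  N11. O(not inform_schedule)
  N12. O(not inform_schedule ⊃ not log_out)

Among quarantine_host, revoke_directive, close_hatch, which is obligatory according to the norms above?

revoke_directive

Premise 11 gives O(not inform_schedule).
Premise 12 is O(not inform_schedule ⊃ not log_out); since O(not inform_schedule), deontic closure gives O(not log_out).
Premise 7 is O(quarantine_host ⊃ log_out); contrapositively O(not log_out ⊃ not quarantine_host). Since O(not log_out) holds, K gives O(not quarantine_host).
Premise 1 is O(not quarantine_host ⊃ notify_roster); since O(not quarantine_host), deontic closure gives O(notify_roster).
With premise 6, O(notify_roster ⊃ reconcile_inventory), the K-axiom yields O(reconcile_inventory).
From O(reconcile_inventory) and premise 2, O(reconcile_inventory ⊃ revoke_directive), we obtain O(revoke_directive).
So O(revoke_directive) holds — revoke_directive is obligatory. None of the other listed options is made obligatory by any chain of premises.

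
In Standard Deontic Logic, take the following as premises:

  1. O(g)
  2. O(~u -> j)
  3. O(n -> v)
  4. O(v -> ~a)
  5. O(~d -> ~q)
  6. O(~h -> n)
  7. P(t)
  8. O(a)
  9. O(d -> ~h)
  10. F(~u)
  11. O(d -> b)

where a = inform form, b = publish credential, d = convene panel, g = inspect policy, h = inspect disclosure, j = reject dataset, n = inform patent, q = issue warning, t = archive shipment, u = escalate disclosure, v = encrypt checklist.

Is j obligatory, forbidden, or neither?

Neither

Premise 2 is O(~u -> j), but O(~u) is not derivable from the premises, so it does not yield O(j).
No premise or chain of K-axiom applications forces O(j), and none forces O(~j). So j is neither obligatory nor forbidden under these norms.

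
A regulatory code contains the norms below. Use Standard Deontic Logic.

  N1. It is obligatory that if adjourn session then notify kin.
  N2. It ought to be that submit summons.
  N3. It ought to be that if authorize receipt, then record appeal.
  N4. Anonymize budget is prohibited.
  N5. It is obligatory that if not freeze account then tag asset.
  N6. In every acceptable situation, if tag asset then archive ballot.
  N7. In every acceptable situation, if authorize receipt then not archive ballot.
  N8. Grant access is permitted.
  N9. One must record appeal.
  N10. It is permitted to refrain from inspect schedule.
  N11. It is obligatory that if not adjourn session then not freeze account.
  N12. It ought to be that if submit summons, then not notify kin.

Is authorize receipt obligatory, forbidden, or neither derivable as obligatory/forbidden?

Forbidden

Premise 2 gives O(submit_summons).
From O(submit_summons) and premise 12, O(submit_summons → ¬notify_kin), we obtain O(¬notify_kin).
The contrapositive of premise 1 (O(adjourn_session → notify_kin)) is O(¬notify_kin → ¬adjourn_session), and O(¬notify_kin) is already established, so O(¬adjourn_session).
Premise 11 is O(¬adjourn_session → ¬freeze_account); since O(¬adjourn_session), deontic closure gives O(¬freeze_account).
From O(¬freeze_account) and premise 5, O(¬freeze_account → tag_asset), we obtain O(tag_asset).
With premise 6, O(tag_asset → archive_ballot), the K-axiom yields O(archive_ballot).
Premise 7, O(authorize_receipt → ¬archive_ballot), contraposes to O(archive_ballot → ¬authorize_receipt); with O(archive_ballot) we get O(¬authorize_receipt).
Premises 3, 4, 8, 9, 10 do not contribute to this derivation.
Thus O(¬authorize_receipt), which is F(authorize_receipt): authorize_receipt is forbidden.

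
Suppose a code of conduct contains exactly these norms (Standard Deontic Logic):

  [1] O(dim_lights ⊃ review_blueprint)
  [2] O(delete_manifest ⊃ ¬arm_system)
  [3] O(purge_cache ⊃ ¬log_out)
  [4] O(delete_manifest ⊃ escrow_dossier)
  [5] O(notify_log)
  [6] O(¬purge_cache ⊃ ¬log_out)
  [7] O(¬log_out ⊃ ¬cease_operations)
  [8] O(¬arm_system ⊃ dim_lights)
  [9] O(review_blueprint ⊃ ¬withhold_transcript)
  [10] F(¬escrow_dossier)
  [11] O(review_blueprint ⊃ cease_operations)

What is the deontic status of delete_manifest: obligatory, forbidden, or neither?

Premises 6 and 3 cover both cases: O(¬purge_cache ⊃ ¬log_out) and O(purge_cache ⊃ ¬log_out). Since ¬purge_cache ∨ purge_cache is a tautology, O(¬log_out) follows.
With premise 7, O(¬log_out ⊃ ¬cease_operations), the K-axiom yields O(¬cease_operations).
Premise 11 is O(review_blueprint ⊃ cease_operations); contrapositively O(¬cease_operations ⊃ ¬review_blueprint). Since O(¬cease_operations) holds, K gives O(¬review_blueprint).
The contrapositive of premise 1 (O(dim_lights ⊃ review_blueprint)) is O(¬review_blueprint ⊃ ¬dim_lights), and O(¬review_blueprint) is already established, so O(¬dim_lights).
Premise 8 is O(¬arm_system ⊃ dim_lights); contrapositively O(¬dim_lights ⊃ arm_system). Since O(¬dim_lights) holds, K gives O(arm_system).
Premise 2, O(delete_manifest ⊃ ¬arm_system), contraposes to O(arm_system ⊃ ¬delete_manifest); with O(arm_system) we get O(¬delete_manifest).
Premises 4, 5, 9, 10 do not contribute to this derivation.
Thus O(¬delete_manifest), which is F(delete_manifest): delete_manifest is forbidden.

Forbidden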